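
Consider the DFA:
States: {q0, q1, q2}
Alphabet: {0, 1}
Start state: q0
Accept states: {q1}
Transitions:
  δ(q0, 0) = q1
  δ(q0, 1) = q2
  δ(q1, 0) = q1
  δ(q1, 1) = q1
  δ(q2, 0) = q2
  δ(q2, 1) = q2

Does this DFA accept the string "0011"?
Processing string "0011":
  q0 --0--> q1
  q1 --0--> q1
  q1 --1--> q1
  q1 --1--> q1
Final state: q1
Accept states: {q1}
q1 is an accept state, so the string is accepted.

Final answer: Yes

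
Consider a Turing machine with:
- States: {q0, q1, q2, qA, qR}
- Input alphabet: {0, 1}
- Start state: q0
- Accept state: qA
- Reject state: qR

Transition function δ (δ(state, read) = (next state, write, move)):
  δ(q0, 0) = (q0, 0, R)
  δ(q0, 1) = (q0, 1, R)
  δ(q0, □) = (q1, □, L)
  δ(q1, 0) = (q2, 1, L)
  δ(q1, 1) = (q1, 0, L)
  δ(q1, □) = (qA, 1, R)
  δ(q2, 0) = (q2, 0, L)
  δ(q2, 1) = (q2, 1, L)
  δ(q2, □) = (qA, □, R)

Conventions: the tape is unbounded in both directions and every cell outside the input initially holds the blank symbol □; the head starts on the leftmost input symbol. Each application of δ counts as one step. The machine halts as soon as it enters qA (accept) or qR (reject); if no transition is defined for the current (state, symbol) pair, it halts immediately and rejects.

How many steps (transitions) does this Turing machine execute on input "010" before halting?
Step 0: [q0]010 (head at position 0)
Step 1: δ(q0, 0) = (q0, 0, R)  ⊢  0[q0]10 (head at position 1)
Step 2: δ(q0, 1) = (q0, 1, R)  ⊢  01[q0]0 (head at position 2)
Step 3: δ(q0, 0) = (q0, 0, R)  ⊢  010[q0]□ (head at position 3)
Step 4: δ(q0, □) = (q1, □, L)  ⊢  01[q1]0□ (head at position 2)
Step 5: δ(q1, 0) = (q2, 1, L)  ⊢  0[q2]11□ (head at position 1)
Step 6: δ(q2, 1) = (q2, 1, L)  ⊢  [q2]011□ (head at position 0)
Step 7: δ(q2, 0) = (q2, 0, L)  ⊢  [q2]□011□ (head at position -1)
Step 8: δ(q2, □) = (qA, □, R)  ⊢  □[qA]011□ (head at position 0)
The machine is in qA, so it halts and accepts.
Number of transitions executed: 8.

Final answer: 8 steps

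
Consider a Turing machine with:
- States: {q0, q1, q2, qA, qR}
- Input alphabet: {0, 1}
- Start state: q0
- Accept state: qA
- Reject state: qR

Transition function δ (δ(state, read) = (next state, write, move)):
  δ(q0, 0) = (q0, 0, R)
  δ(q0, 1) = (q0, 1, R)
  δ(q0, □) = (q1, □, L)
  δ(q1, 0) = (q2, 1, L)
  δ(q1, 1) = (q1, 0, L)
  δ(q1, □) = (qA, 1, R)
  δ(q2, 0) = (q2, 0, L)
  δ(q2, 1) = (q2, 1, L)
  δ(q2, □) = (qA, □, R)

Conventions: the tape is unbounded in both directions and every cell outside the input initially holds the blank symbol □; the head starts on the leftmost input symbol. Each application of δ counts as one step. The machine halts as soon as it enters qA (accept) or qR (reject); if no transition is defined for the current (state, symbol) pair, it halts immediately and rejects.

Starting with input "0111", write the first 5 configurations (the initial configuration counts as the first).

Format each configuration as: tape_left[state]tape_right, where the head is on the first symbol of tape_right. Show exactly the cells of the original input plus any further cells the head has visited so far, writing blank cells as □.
Step 0: [q0]0111 (head at position 0)
Step 1: δ(q0, 0) = (q0, 0, R)  ⊢  0[q0]111 (head at position 1)
Step 2: δ(q0, 1) = (q0, 1, R)  ⊢  01[q0]11 (head at position 2)
Step 3: δ(q0, 1) = (q0, 1, R)  ⊢  011[q0]1 (head at position 3)
Step 4: δ(q0, 1) = (q0, 1, R)  ⊢  0111[q0]□ (head at position 4)

Final answer: [q0]0111 ⊢ 0[q0]111 ⊢ 01[q0]11 ⊢ 011[q0]1 ⊢ 0111[q0]□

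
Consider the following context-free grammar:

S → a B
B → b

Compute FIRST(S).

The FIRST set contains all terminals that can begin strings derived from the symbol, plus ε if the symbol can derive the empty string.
S has the single production S → a B, whose right-hand side begins with the terminal a. So FIRST(S) = {a}.

Final answer: {a}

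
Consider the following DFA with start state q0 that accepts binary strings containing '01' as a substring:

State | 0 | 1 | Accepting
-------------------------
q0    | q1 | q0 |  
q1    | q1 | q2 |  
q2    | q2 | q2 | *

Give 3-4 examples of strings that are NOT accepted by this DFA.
Any strings that end in a non-accepting state work; for example:
"0": q0 → q1; q1 is not accepting → rejected
"1": q0 → q0; q0 is not accepting → rejected
"00": q0 → q1 → q1; q1 is not accepting → rejected
"000": q0 → q1 → q1 → q1; q1 is not accepting → rejected

Final answer: "0", "1", "00", "000"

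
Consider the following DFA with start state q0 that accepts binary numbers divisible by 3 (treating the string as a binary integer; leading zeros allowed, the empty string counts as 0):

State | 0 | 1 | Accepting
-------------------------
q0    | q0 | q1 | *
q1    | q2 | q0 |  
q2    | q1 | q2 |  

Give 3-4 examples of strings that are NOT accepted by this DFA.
Any strings that end in a non-accepting state work; for example:
"010": q0 → q0 → q1 → q2; q2 is not accepting → rejected
"101": q0 → q1 → q2 → q2; q2 is not accepting → rejected
"0001": q0 → q0 → q0 → q0 → q1; q1 is not accepting → rejected
"1011": q0 → q1 → q2 → q2 → q2; q2 is not accepting → rejected

Final answer: "010", "101", "0001", "1011"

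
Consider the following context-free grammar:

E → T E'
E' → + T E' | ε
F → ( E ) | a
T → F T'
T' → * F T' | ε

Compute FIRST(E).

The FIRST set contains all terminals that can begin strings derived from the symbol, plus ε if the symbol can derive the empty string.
FIRST(F): F → ( E ) contributes '(' and F → a contributes 'a', so FIRST(F) = {(, a}. F is not nullable.
FIRST(T): T → F T' begins with F, and F is not nullable, so FIRST(T) = FIRST(F) = {(, a}.
FIRST(E): E → T E' begins with T, and T is not nullable, so FIRST(E) = FIRST(T) = {(, a}.

Final answer: {(, a}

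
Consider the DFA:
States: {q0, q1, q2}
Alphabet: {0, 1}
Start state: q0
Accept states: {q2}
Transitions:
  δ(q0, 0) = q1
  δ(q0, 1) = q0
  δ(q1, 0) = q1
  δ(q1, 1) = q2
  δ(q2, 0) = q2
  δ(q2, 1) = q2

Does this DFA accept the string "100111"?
Processing string "100111":
  q0 --1--> q0
  q0 --0--> q1
  q1 --0--> q1
  q1 --1--> q2
  q2 --1--> q2
  q2 --1--> q2
Final state: q2
Accept states: {q2}
q2 is an accept state, so the string is accepted.

Final answer: Yes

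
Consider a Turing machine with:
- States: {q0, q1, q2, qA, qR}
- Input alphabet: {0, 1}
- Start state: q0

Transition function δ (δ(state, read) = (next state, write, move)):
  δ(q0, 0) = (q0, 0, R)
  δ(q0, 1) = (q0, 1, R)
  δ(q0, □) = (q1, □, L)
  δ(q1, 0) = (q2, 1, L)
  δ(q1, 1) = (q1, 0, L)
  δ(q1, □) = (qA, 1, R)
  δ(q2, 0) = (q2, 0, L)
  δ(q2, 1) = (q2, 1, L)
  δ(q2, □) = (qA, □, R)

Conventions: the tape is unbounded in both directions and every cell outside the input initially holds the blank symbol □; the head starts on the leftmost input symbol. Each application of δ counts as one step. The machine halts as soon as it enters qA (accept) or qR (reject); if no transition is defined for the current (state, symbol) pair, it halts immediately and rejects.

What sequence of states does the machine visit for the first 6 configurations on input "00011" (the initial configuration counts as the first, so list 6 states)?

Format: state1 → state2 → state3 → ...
Step 0: [q0]00011 (head at position 0)
Step 1: δ(q0, 0) = (q0, 0, R)  ⊢  0[q0]0011 (head at position 1)
Step 2: δ(q0, 0) = (q0, 0, R)  ⊢  00[q0]011 (head at position 2)
Step 3: δ(q0, 0) = (q0, 0, R)  ⊢  000[q0]11 (head at position 3)
Step 4: δ(q0, 1) = (q0, 1, R)  ⊢  0001[q0]1 (head at position 4)
Step 5: δ(q0, 1) = (q0, 1, R)  ⊢  00011[q0]□ (head at position 5)
Reading off the states of these 6 configurations: q0 → q0 → q0 → q0 → q0 → q0

Final answer: q0 → q0 → q0 → q0 → q0 → q0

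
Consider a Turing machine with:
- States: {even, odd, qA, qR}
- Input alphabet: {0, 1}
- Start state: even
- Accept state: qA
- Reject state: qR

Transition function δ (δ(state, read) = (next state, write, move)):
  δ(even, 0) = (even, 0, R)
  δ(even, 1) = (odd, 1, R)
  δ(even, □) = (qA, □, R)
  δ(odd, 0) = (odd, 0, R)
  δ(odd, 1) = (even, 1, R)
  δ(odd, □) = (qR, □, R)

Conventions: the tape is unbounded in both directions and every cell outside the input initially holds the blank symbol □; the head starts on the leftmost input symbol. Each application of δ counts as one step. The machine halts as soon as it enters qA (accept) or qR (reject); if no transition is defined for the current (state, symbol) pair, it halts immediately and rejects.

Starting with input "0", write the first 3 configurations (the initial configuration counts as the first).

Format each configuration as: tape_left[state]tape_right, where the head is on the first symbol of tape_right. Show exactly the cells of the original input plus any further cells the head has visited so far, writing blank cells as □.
Step 0: [even]0 (head at position 0)
Step 1: δ(even, 0) = (even, 0, R)  ⊢  0[even]□ (head at position 1)
Step 2: δ(even, □) = (qA, □, R)  ⊢  0□[qA]□ (head at position 2)

Final answer: [even]0 ⊢ 0[even]□ ⊢ 0□[qA]□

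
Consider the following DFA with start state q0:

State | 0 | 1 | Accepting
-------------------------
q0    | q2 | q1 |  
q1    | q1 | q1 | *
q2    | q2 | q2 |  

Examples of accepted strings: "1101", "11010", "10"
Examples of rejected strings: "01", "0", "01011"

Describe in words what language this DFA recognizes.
non-empty binary strings starting with 1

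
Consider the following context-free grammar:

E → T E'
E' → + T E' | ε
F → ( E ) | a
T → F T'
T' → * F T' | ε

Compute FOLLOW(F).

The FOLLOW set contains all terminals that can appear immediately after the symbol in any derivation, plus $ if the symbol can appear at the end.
Useful FIRST sets: FIRST(E') = {+, ε}, FIRST(T') = {*, ε} (both E' and T' are nullable).
FOLLOW(E): E is the start symbol → $; E appears in F → ( E ) followed by ')' → FOLLOW(E) = {), $}.
FOLLOW(E'): E' appears at the right end of E → T E' and of E' → + T E', so FOLLOW(E') ⊇ FOLLOW(E) (the second occurrence adds nothing new). FOLLOW(E') = {), $}.
FOLLOW(T): in E → T E' and E' → + T E', T is followed by E': add FIRST(E') minus ε = {+}; since E' is nullable, also add FOLLOW(E) and FOLLOW(E') = {), $}. FOLLOW(T) = {+, ), $}.
FOLLOW(T'): T' appears at the right end of T → F T' and of T' → * F T', so FOLLOW(T') = FOLLOW(T) = {+, ), $}.
FOLLOW(F): in T → F T' and T' → * F T', F is followed by T': add FIRST(T') minus ε = {*}; since T' is nullable, also add FOLLOW(T) and FOLLOW(T') = {+, ), $}. FOLLOW(F) = {*, +, ), $}.

Final answer: {$, ), *, +}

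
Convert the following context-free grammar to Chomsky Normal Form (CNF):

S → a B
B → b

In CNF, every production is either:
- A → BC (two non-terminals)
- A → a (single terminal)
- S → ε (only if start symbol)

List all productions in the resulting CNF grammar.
The grammar has no ε-productions or unit productions to eliminate.
S → a B has terminal a in a right-hand side of length ≥ 2: introduce T_a → a and use T_a in place of a.
B → b is already in CNF (single terminal) – keep it.
S → a B becomes S → T_a B.
Resulting CNF grammar (3 productions): T_a → a; B → b; S → T_a B

Final answer: T_a → a; B → b; S → T_a B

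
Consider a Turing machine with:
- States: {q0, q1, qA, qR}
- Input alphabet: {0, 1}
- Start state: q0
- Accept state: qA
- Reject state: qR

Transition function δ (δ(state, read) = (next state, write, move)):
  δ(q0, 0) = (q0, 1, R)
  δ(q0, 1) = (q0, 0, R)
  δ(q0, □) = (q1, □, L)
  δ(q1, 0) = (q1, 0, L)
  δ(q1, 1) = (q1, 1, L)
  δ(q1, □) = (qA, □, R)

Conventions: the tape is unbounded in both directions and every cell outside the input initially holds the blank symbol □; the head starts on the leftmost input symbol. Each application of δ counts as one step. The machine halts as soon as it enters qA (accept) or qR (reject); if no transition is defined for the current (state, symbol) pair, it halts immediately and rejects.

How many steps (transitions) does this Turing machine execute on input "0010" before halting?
Step 0: [q0]0010 (head at position 0)
Step 1: δ(q0, 0) = (q0, 1, R)  ⊢  1[q0]010 (head at position 1)
Step 2: δ(q0, 0) = (q0, 1, R)  ⊢  11[q0]10 (head at position 2)
Step 3: δ(q0, 1) = (q0, 0, R)  ⊢  110[q0]0 (head at position 3)
Step 4: δ(q0, 0) = (q0, 1, R)  ⊢  1101[q0]□ (head at position 4)
Step 5: δ(q0, □) = (q1, □, L)  ⊢  110[q1]1□ (head at position 3)
Step 6: δ(q1, 1) = (q1, 1, L)  ⊢  11[q1]01□ (head at position 2)
Step 7: δ(q1, 0) = (q1, 0, L)  ⊢  1[q1]101□ (head at position 1)
Step 8: δ(q1, 1) = (q1, 1, L)  ⊢  [q1]1101□ (head at position 0)
Step 9: δ(q1, 1) = (q1, 1, L)  ⊢  [q1]□1101□ (head at position -1)
Step 10: δ(q1, □) = (qA, □, R)  ⊢  □[qA]1101□ (head at position 0)
The machine is in qA, so it halts and accepts.
Number of transitions executed: 10.

Final answer: 10 steps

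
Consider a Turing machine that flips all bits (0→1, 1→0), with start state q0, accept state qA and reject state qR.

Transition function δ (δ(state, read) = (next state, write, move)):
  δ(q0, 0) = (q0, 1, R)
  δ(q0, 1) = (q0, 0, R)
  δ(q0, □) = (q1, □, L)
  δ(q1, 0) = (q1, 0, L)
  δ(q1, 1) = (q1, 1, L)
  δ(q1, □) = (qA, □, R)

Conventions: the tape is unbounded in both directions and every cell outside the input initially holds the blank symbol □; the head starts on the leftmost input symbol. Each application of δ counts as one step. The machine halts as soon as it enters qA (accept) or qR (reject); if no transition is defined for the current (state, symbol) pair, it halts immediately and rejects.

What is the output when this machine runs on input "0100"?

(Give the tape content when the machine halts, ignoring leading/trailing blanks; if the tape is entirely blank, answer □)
Step 0: [q0]0100 (head at position 0)
Step 1: δ(q0, 0) = (q0, 1, R)  ⊢  1[q0]100 (head at position 1)
Step 2: δ(q0, 1) = (q0, 0, R)  ⊢  10[q0]00 (head at position 2)
Step 3: δ(q0, 0) = (q0, 1, R)  ⊢  101[q0]0 (head at position 3)
Step 4: δ(q0, 0) = (q0, 1, R)  ⊢  1011[q0]□ (head at position 4)
Step 5: δ(q0, □) = (q1, □, L)  ⊢  101[q1]1□ (head at position 3)
Step 6: δ(q1, 1) = (q1, 1, L)  ⊢  10[q1]11□ (head at position 2)
Step 7: δ(q1, 1) = (q1, 1, L)  ⊢  1[q1]011□ (head at position 1)
Step 8: δ(q1, 0) = (q1, 0, L)  ⊢  [q1]1011□ (head at position 0)
Step 9: δ(q1, 1) = (q1, 1, L)  ⊢  [q1]□1011□ (head at position -1)
Step 10: δ(q1, □) = (qA, □, R)  ⊢  □[qA]1011□ (head at position 0)
The machine is in qA, so it halts and accepts.
Tape content when halted (ignoring surrounding blanks): 1011

Final answer: Output: 1011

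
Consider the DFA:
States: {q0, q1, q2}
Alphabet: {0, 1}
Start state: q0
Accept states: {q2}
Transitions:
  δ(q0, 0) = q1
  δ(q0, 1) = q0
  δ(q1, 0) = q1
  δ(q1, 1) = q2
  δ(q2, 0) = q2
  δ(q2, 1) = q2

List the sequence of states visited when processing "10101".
Starting at q0
Read '1': q0 -> q0
Read '0': q0 -> q1
Read '1': q1 -> q2
Read '0': q2 -> q2
Read '1': q2 -> q2

Final answer: q0 -> q0 -> q1 -> q2 -> q2 -> q2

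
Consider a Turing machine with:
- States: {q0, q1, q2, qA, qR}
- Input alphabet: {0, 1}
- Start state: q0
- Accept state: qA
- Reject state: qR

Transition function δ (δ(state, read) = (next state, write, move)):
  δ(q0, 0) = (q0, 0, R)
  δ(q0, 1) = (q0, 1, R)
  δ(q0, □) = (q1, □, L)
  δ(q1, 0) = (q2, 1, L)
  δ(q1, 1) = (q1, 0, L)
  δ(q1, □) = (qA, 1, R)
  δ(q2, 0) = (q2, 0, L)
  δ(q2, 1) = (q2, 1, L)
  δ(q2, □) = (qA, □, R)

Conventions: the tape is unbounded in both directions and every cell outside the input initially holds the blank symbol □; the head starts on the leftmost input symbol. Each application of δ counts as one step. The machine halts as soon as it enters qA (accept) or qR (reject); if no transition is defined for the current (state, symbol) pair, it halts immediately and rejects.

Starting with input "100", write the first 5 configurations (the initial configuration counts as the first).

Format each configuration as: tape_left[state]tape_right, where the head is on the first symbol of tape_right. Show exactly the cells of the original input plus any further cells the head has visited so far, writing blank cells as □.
Step 0: [q0]100 (head at position 0)
Step 1: δ(q0, 1) = (q0, 1, R)  ⊢  1[q0]00 (head at position 1)
Step 2: δ(q0, 0) = (q0, 0, R)  ⊢  10[q0]0 (head at position 2)
Step 3: δ(q0, 0) = (q0, 0, R)  ⊢  100[q0]□ (head at position 3)
Step 4: δ(q0, □) = (q1, □, L)  ⊢  10[q1]0□ (head at position 2)

Final answer: [q0]100 ⊢ 1[q0]00 ⊢ 10[q0]0 ⊢ 100[q0]□ ⊢ 10[q1]0□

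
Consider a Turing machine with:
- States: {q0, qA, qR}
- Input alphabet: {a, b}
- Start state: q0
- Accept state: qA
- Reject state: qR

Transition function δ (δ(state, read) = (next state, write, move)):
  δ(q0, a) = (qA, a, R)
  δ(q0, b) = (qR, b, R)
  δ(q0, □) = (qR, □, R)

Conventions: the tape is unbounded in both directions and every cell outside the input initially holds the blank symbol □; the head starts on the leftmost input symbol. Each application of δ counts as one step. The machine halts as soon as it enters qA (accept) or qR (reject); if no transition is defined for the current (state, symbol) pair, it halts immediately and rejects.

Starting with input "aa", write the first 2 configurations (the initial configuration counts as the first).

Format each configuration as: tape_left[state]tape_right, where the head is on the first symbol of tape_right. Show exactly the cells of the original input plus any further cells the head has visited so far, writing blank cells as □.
Step 0: [q0]aa (head at position 0)
Step 1: δ(q0, a) = (qA, a, R)  ⊢  a[qA]a (head at position 1)

Final answer: [q0]aa ⊢ a[qA]a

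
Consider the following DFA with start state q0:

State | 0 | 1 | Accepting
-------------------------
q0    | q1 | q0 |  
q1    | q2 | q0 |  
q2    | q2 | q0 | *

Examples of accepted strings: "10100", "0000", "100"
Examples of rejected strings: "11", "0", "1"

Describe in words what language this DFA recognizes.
binary strings ending with '00'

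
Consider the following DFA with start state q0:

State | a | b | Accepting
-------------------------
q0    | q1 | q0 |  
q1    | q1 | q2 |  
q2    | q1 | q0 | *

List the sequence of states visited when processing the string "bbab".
q0 → q0 → q0 → q1 → q2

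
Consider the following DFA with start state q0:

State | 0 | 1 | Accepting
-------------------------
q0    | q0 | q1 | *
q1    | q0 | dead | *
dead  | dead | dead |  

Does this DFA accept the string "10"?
Start in q0.
Read '1': q0 → q1
Read '0': q1 → q0
Final state q0 is accepting, so the string is accepted.

Final answer: Yes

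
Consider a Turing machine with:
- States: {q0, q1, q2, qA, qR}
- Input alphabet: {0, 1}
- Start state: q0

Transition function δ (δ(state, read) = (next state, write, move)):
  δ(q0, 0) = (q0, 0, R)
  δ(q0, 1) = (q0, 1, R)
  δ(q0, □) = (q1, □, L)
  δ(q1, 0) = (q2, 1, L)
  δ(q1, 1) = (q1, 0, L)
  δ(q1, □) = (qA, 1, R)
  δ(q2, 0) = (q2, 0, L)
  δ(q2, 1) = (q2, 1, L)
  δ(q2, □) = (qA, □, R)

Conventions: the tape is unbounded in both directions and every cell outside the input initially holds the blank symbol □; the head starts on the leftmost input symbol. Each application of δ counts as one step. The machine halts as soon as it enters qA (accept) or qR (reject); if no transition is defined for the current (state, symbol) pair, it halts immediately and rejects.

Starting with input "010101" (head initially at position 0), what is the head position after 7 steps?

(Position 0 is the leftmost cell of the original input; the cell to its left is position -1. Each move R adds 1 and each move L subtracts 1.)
Step 0: [q0]010101 (head at position 0)
Step 1: δ(q0, 0) = (q0, 0, R)  ⊢  0[q0]10101 (head at position 1)
Step 2: δ(q0, 1) = (q0, 1, R)  ⊢  01[q0]0101 (head at position 2)
Step 3: δ(q0, 0) = (q0, 0, R)  ⊢  010[q0]101 (head at position 3)
Step 4: δ(q0, 1) = (q0, 1, R)  ⊢  0101[q0]01 (head at position 4)
Step 5: δ(q0, 0) = (q0, 0, R)  ⊢  01010[q0]1 (head at position 5)
Step 6: δ(q0, 1) = (q0, 1, R)  ⊢  010101[q0]□ (head at position 6)
Step 7: δ(q0, □) = (q1, □, L)  ⊢  01010[q1]1□ (head at position 5)
Head position after 7 steps: 5

Final answer: Position 5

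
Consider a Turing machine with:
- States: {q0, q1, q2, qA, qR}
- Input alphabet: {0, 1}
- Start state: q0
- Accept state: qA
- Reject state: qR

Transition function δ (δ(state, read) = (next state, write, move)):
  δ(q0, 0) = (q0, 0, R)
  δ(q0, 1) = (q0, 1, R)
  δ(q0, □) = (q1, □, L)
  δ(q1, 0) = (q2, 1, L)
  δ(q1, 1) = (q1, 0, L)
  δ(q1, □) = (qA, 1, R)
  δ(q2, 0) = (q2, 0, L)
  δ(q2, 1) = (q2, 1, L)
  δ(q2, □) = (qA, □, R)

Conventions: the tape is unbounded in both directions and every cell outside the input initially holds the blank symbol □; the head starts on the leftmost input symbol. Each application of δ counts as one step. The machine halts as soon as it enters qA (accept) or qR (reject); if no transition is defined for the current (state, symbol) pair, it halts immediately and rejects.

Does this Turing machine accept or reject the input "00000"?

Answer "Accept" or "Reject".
Step 0: [q0]00000 (head at position 0)
Step 1: δ(q0, 0) = (q0, 0, R)  ⊢  0[q0]0000 (head at position 1)
Step 2: δ(q0, 0) = (q0, 0, R)  ⊢  00[q0]000 (head at position 2)
Step 3: δ(q0, 0) = (q0, 0, R)  ⊢  000[q0]00 (head at position 3)
Step 4: δ(q0, 0) = (q0, 0, R)  ⊢  0000[q0]0 (head at position 4)
Step 5: δ(q0, 0) = (q0, 0, R)  ⊢  00000[q0]□ (head at position 5)
Step 6: δ(q0, □) = (q1, □, L)  ⊢  0000[q1]0□ (head at position 4)
Step 7: δ(q1, 0) = (q2, 1, L)  ⊢  000[q2]01□ (head at position 3)
Step 8: δ(q2, 0) = (q2, 0, L)  ⊢  00[q2]001□ (head at position 2)
Step 9: δ(q2, 0) = (q2, 0, L)  ⊢  0[q2]0001□ (head at position 1)
Step 10: δ(q2, 0) = (q2, 0, L)  ⊢  [q2]00001□ (head at position 0)
Step 11: δ(q2, 0) = (q2, 0, L)  ⊢  [q2]□00001□ (head at position -1)
Step 12: δ(q2, □) = (qA, □, R)  ⊢  □[qA]00001□ (head at position 0)
The machine is in qA, so it halts and accepts.

Final answer: Accept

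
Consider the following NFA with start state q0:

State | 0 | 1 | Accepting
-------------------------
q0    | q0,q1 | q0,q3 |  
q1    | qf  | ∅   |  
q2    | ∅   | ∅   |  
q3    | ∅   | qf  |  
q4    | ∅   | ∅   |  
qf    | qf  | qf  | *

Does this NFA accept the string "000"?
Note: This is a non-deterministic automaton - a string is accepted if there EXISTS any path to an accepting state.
Track the set of states the NFA could be in: start {q0}
Read '0': {q0} → {q0, q1}
Read '0': {q0, q1} → {q0, q1, qf}
Read '0': {q0, q1, qf} → {q0, q1, qf}
Final set {q0, q1, qf} contains accepting state(s) {qf} → accepted.

Final answer: Yes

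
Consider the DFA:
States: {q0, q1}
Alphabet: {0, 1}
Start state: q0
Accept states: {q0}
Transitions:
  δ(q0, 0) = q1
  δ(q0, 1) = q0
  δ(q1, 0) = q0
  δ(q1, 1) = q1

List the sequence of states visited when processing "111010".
Starting at q0
Read '1': q0 -> q0
Read '1': q0 -> q0
Read '1': q0 -> q0
Read '0': q0 -> q1
Read '1': q1 -> q1
Read '0': q1 -> q0

Final answer: q0 -> q0 -> q0 -> q0 -> q1 -> q1 -> q0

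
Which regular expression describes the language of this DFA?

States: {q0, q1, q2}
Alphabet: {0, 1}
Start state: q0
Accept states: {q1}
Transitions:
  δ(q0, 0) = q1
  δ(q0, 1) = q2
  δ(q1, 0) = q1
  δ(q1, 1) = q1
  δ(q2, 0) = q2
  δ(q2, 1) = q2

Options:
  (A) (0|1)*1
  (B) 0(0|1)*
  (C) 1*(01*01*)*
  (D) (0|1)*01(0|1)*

Testing sample strings against the DFA:
  '110' -> rejected
  '01000' -> accepted
  '11' -> rejected
  '01101' -> accepted
Checking each option for a counterexample:
  (A) (0|1)*1: '0' is accepted by the DFA but does not match the regex → eliminated
  (B) 0(0|1)*: agrees with the DFA on all strings of length ≤ 4
  (C) 1*(01*01*)*: ε is rejected by the DFA but matches the regex → eliminated
  (D) (0|1)*01(0|1)*: '0' is accepted by the DFA but does not match the regex → eliminated
Only (B) 0(0|1)* is consistent with the DFA.

Final answer: (B) 0(0|1)*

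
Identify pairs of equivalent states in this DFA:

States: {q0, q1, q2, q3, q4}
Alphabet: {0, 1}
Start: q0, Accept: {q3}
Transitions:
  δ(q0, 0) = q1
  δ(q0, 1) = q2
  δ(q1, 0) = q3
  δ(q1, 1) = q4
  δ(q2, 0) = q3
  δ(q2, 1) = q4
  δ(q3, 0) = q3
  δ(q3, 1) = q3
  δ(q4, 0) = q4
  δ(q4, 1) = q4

Using the table-filling algorithm:
Round 0 – mark pairs where exactly one state is accepting: (q0,q3), (q1,q3), (q2,q3), (q3,q4)
Round 1 – newly marked: (q0,q1) [on 0: q1 vs q3, already marked]; (q0,q2) [on 0: q1 vs q3, already marked]; (q1,q4) [on 0: q3 vs q4, already marked]; (q2,q4) [on 0: q3 vs q4, already marked]
Round 2 – newly marked: (q0,q4) [on 0: q1 vs q4, already marked]
No further pairs can be marked.
(q1, q2) unmarked: δ(q1,0)=q3, δ(q2,0)=q3; δ(q1,1)=q4, δ(q2,1)=q4 → equivalent
Equivalent pairs: (q1, q2)

Final answer: Equivalent pairs: (q1, q2)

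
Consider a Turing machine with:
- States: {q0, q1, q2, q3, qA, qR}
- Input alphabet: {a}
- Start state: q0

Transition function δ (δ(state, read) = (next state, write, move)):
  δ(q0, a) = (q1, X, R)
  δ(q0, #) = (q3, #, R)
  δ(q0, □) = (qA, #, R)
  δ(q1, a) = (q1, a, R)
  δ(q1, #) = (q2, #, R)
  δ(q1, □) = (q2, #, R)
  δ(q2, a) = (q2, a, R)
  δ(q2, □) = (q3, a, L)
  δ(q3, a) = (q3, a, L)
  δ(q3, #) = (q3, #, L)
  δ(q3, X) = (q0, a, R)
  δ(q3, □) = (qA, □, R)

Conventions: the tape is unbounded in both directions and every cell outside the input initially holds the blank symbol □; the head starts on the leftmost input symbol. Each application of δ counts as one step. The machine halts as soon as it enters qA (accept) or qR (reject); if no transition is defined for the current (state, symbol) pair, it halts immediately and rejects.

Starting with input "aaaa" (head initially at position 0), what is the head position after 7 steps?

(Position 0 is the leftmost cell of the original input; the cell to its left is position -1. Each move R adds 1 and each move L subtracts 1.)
Step 0: [q0]aaaa (head at position 0)
Step 1: δ(q0, a) = (q1, X, R)  ⊢  X[q1]aaa (head at position 1)
Step 2: δ(q1, a) = (q1, a, R)  ⊢  Xa[q1]aa (head at position 2)
Step 3: δ(q1, a) = (q1, a, R)  ⊢  Xaa[q1]a (head at position 3)
Step 4: δ(q1, a) = (q1, a, R)  ⊢  Xaaa[q1]□ (head at position 4)
Step 5: δ(q1, □) = (q2, #, R)  ⊢  Xaaa#[q2]□ (head at position 5)
Step 6: δ(q2, □) = (q3, a, L)  ⊢  Xaaa[q3]#a (head at position 4)
Step 7: δ(q3, #) = (q3, #, L)  ⊢  Xaa[q3]a#a (head at position 3)
Head position after 7 steps: 3

Final answer: Position 3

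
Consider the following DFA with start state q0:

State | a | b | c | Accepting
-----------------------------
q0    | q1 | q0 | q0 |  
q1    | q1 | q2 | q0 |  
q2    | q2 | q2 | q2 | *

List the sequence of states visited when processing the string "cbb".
q0 → q0 → q0 → q0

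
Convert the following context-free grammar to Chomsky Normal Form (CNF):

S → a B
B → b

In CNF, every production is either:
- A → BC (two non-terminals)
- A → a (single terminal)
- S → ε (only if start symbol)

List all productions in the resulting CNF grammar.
The grammar has no ε-productions or unit productions to eliminate.
S → a B has terminal a in a right-hand side of length ≥ 2: introduce T_a → a and use T_a in place of a.
B → b is already in CNF (single terminal) – keep it.
S → a B becomes S → T_a B.
Resulting CNF grammar (3 productions): T_a → a; B → b; S → T_a B

Final answer: T_a → a; B → b; S → T_a B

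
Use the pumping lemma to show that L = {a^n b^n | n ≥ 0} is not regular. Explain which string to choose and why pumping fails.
Language: L = {a^n b^n | n ≥ 0} (equal numbers of a's followed by b's)
Step 1: Assume for contradiction that L is regular, with pumping length p.
Step 2: Choose s = a^p b^p. Then s ∈ L (it has p a's followed by p b's) and |s| ≥ p.
Step 3: Consider any decomposition s = xyz with |xy| ≤ p and |y| > 0. Since |xy| ≤ p and the first p symbols of s are all a's, y = a^k for some k with 1 ≤ k ≤ p.
Step 4: Pumping up (i = 2): xy²z = a^(p+k) b^p, which has more a's than b's, so xy²z ∉ L.
This contradicts the pumping lemma, so L is not regular.

Final answer: Choose s = a^p b^p. Since |xy| ≤ p, y = a^k with k ≥ 1. Then xy²z = a^(p+k) b^p ∉ L.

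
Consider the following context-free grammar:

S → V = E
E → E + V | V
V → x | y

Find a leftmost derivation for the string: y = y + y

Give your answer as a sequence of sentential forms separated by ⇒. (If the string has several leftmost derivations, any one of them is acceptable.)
Start with S.
Step 1: the leftmost non-terminal is S; apply S → V = E:  V = E
Step 2: the leftmost non-terminal is V; apply V → y:  y = E
Step 3: the leftmost non-terminal is E; apply E → E + V:  y = E + V
Step 4: the leftmost non-terminal is E; apply E → V:  y = V + V
Step 5: the leftmost non-terminal is V; apply V → y:  y = y + V
Step 6: the leftmost non-terminal is V; apply V → y:  y = y + y

Final answer: S ⇒ V = E ⇒ y = E ⇒ y = E + V ⇒ y = V + V ⇒ y = y + V ⇒ y = y + y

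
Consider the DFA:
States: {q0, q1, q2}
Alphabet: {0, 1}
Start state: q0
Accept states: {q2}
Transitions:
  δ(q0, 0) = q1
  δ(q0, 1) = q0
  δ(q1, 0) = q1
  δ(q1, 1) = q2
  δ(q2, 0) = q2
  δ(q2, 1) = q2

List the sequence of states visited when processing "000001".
Starting at q0
Read '0': q0 -> q1
Read '0': q1 -> q1
Read '0': q1 -> q1
Read '0': q1 -> q1
Read '0': q1 -> q1
Read '1': q1 -> q2

Final answer: q0 -> q1 -> q1 -> q1 -> q1 -> q1 -> q2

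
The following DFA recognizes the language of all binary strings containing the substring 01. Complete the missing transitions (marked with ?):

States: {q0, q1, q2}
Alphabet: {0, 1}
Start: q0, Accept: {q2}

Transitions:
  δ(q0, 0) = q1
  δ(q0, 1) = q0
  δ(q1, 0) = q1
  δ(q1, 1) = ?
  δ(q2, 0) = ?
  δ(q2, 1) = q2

What each state remembers (consistent with the given transitions and accept states):
  q0: 01 not seen yet and the last symbol was not 0
  q1: 01 not seen yet and the last symbol was 0
  q2: the substring 01 has already been seen
Filling in the missing entries:
  δ(q1, 1): in q1 (01 not seen yet and the last symbol was 0), after reading 1 we have: the substring 01 has already been seen → q2
  δ(q2, 0): in q2 (the substring 01 has already been seen), after reading 0 we have: the substring 01 has already been seen → q2

Final answer: δ(q1, 1) = q2; δ(q2, 0) = q2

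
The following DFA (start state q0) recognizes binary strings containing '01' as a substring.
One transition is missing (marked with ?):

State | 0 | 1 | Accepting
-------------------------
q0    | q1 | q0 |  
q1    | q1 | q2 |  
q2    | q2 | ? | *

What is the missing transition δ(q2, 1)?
q2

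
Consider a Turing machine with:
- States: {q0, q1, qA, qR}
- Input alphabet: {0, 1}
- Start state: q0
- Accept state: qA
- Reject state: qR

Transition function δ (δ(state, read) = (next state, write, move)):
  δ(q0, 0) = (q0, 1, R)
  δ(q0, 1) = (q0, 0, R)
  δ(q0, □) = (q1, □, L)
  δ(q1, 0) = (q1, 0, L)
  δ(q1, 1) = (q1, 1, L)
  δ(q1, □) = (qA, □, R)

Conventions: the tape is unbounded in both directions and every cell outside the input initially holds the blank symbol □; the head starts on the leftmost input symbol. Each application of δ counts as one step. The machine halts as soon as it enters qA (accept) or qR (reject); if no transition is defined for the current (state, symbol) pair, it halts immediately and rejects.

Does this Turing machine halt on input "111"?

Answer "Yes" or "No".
Step 0: [q0]111 (head at position 0)
Step 1: δ(q0, 1) = (q0, 0, R)  ⊢  0[q0]11 (head at position 1)
Step 2: δ(q0, 1) = (q0, 0, R)  ⊢  00[q0]1 (head at position 2)
Step 3: δ(q0, 1) = (q0, 0, R)  ⊢  000[q0]□ (head at position 3)
Step 4: δ(q0, □) = (q1, □, L)  ⊢  00[q1]0□ (head at position 2)
Step 5: δ(q1, 0) = (q1, 0, L)  ⊢  0[q1]00□ (head at position 1)
Step 6: δ(q1, 0) = (q1, 0, L)  ⊢  [q1]000□ (head at position 0)
Step 7: δ(q1, 0) = (q1, 0, L)  ⊢  [q1]□000□ (head at position -1)
Step 8: δ(q1, □) = (qA, □, R)  ⊢  □[qA]000□ (head at position 0)
The machine is in qA, so it halts and accepts.
It halts after 8 steps.

Final answer: Yes - halts after 8 steps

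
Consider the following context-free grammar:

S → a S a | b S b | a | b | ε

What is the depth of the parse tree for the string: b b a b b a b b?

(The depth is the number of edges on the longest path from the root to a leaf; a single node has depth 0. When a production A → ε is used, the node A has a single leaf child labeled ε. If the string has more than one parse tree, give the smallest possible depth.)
The string has even length 8, so its (unique) parse tree peels off matching outer symbols: S → b S b, S → b S b, S → a S a, S → b S b, and finally S → ε for the empty middle.
The S nodes are at depths 0..4; the ε leaf under the innermost S is at depth 5 (terminal leaves are at depths 1..4).
Depth = 5.

Final answer: 5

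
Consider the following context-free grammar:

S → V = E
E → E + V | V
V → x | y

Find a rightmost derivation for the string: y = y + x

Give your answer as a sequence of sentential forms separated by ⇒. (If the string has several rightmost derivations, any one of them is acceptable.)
Start with S.
Step 1: the rightmost non-terminal is S; apply S → V = E:  V = E
Step 2: the rightmost non-terminal is E; apply E → E + V:  V = E + V
Step 3: the rightmost non-terminal is V; apply V → x:  V = E + x
Step 4: the rightmost non-terminal is E; apply E → V:  V = V + x
Step 5: the rightmost non-terminal is V; apply V → y:  V = y + x
Step 6: the rightmost non-terminal is V; apply V → y:  y = y + x

Final answer: S ⇒ V = E ⇒ V = E + V ⇒ V = E + x ⇒ V = V + x ⇒ V = y + x ⇒ y = y + x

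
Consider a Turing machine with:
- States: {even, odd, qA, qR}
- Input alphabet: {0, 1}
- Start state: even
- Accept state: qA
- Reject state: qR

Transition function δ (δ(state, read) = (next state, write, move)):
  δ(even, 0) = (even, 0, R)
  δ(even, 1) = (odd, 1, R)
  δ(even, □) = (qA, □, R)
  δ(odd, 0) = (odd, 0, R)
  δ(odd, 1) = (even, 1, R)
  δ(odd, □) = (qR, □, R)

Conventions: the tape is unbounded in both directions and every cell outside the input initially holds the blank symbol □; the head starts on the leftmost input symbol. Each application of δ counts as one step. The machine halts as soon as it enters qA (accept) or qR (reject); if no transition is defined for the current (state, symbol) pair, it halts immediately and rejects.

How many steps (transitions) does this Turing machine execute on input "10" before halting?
Step 0: [even]10 (head at position 0)
Step 1: δ(even, 1) = (odd, 1, R)  ⊢  1[odd]0 (head at position 1)
Step 2: δ(odd, 0) = (odd, 0, R)  ⊢  10[odd]□ (head at position 2)
Step 3: δ(odd, □) = (qR, □, R)  ⊢  10□[qR]□ (head at position 3)
The machine is in qR, so it halts and rejects.
Number of transitions executed: 3.

Final answer: 3 steps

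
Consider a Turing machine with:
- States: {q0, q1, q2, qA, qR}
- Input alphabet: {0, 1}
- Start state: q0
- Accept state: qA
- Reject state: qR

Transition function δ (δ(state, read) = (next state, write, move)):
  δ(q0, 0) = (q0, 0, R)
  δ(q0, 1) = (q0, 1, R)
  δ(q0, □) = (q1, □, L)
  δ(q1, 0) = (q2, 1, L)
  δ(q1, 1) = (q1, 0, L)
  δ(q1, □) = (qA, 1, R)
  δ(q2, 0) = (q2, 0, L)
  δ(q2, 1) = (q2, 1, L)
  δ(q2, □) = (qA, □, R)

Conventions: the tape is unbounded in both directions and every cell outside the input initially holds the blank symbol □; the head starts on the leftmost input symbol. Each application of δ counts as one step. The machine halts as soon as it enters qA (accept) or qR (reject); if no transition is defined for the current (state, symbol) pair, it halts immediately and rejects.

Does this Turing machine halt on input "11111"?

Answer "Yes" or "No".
Step 0: [q0]11111 (head at position 0)
Step 1: δ(q0, 1) = (q0, 1, R)  ⊢  1[q0]1111 (head at position 1)
Step 2: δ(q0, 1) = (q0, 1, R)  ⊢  11[q0]111 (head at position 2)
Step 3: δ(q0, 1) = (q0, 1, R)  ⊢  111[q0]11 (head at position 3)
Step 4: δ(q0, 1) = (q0, 1, R)  ⊢  1111[q0]1 (head at position 4)
Step 5: δ(q0, 1) = (q0, 1, R)  ⊢  11111[q0]□ (head at position 5)
Step 6: δ(q0, □) = (q1, □, L)  ⊢  1111[q1]1□ (head at position 4)
Step 7: δ(q1, 1) = (q1, 0, L)  ⊢  111[q1]10□ (head at position 3)
Step 8: δ(q1, 1) = (q1, 0, L)  ⊢  11[q1]100□ (head at position 2)
Step 9: δ(q1, 1) = (q1, 0, L)  ⊢  1[q1]1000□ (head at position 1)
Step 10: δ(q1, 1) = (q1, 0, L)  ⊢  [q1]10000□ (head at position 0)
Step 11: δ(q1, 1) = (q1, 0, L)  ⊢  [q1]□00000□ (head at position -1)
Step 12: δ(q1, □) = (qA, 1, R)  ⊢  1[qA]00000□ (head at position 0)
The machine is in qA, so it halts and accepts.
It halts after 12 steps.

Final answer: Yes - halts after 12 steps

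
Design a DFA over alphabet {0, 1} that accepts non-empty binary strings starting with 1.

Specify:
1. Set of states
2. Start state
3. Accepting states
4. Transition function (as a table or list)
One valid DFA (any DFA recognizing the same language is acceptable):
States: {q0, q1, q2}
Start: q0
Accepting: {q1}
Transitions (accepting states marked with *):
State | 0 | 1 | Accepting
-------------------------
q0    | q2 | q1 |  
q1    | q1 | q1 | *
q2    | q2 | q2 |  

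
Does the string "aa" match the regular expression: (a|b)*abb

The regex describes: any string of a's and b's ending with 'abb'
No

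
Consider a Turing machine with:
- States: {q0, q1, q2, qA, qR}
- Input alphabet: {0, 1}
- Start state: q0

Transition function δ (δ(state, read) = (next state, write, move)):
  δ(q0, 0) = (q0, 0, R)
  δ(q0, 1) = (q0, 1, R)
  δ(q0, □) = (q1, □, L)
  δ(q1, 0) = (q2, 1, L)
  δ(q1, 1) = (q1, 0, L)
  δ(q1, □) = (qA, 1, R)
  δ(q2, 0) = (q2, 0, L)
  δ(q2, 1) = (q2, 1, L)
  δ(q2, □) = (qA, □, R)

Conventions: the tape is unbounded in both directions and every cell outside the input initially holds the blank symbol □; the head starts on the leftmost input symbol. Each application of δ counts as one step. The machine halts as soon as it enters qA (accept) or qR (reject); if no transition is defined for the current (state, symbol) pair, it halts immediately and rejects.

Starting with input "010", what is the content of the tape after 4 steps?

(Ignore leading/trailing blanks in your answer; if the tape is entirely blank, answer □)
Step 0: [q0]010 (head at position 0)
Step 1: δ(q0, 0) = (q0, 0, R)  ⊢  0[q0]10 (head at position 1)
Step 2: δ(q0, 1) = (q0, 1, R)  ⊢  01[q0]0 (head at position 2)
Step 3: δ(q0, 0) = (q0, 0, R)  ⊢  010[q0]□ (head at position 3)
Step 4: δ(q0, □) = (q1, □, L)  ⊢  01[q1]0□ (head at position 2)
Tape after 4 steps (ignoring surrounding blanks): 010

Final answer: Tape: 010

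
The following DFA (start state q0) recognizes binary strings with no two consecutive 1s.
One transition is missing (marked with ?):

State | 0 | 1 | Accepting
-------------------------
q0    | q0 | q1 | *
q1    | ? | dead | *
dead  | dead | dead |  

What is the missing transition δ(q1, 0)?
q0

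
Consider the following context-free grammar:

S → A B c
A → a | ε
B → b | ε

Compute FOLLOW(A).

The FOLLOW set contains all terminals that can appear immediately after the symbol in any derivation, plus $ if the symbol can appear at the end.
A occurs in S → A B c followed by B c. Add FIRST(B) minus ε = {b}; B is nullable (B → ε), so what follows B can also follow A: the terminal c. FOLLOW(A) = {b, c}.

Final answer: {b, c}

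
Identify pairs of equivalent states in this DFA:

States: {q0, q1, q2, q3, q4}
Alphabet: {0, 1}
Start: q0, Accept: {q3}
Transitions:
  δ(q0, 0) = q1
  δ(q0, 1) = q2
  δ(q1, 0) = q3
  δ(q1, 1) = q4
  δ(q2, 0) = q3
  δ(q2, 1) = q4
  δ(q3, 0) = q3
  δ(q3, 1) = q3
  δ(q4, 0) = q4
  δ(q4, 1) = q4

Using the table-filling algorithm:
Round 0 – mark pairs where exactly one state is accepting: (q0,q3), (q1,q3), (q2,q3), (q3,q4)
Round 1 – newly marked: (q0,q1) [on 0: q1 vs q3, already marked]; (q0,q2) [on 0: q1 vs q3, already marked]; (q1,q4) [on 0: q3 vs q4, already marked]; (q2,q4) [on 0: q3 vs q4, already marked]
Round 2 – newly marked: (q0,q4) [on 0: q1 vs q4, already marked]
No further pairs can be marked.
(q1, q2) unmarked: δ(q1,0)=q3, δ(q2,0)=q3; δ(q1,1)=q4, δ(q2,1)=q4 → equivalent
Equivalent pairs: (q1, q2)

Final answer: Equivalent pairs: (q1, q2)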